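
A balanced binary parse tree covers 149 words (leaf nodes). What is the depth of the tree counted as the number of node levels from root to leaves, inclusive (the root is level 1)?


In a balanced binary tree with n leaves the deepest leaf is ceil(log2(n)) edges below the root,
so counting node levels inclusive of root and leaves gives ceil(log2(n)) + 1 levels.
log2(149) = 7.2192
ceil(7.2192) = 8
levels = 8 + 1 = 9

9


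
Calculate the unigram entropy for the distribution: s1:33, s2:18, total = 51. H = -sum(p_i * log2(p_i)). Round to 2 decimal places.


Computing entropy H = -sum(p_i * log2(p_i)):
  s1: p = 33/51 = 0.6471, -p*log2(p) = 0.4064
  s2: p = 18/51 = 0.3529, -p*log2(p) = 0.5303
H = sum of terms = 0.9367
Rounded to 2 decimals: 0.94

0.94


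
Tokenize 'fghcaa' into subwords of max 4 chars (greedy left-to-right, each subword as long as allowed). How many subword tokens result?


'fghcaa' has 6 characters.
Chunking with max size 4:
  Chunk 1: 'fghc' (positions 0-3)
  Chunk 2: 'aa' (positions 4-5)
Total chunks: ceil(6 / 4) = 2

2


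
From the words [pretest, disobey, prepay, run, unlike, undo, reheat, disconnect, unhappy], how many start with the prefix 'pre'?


Checking each word for prefix 'pre':
  'pretest' -> YES, starts with 'pre' (count: 1)
  'disobey' -> no (count: 1)
  'prepay' -> YES, starts with 'pre' (count: 2)
  'run' -> no (count: 2)
  'unlike' -> no (count: 2)
  'undo' -> no (count: 2)
  'reheat' -> no (count: 2)
  'disconnect' -> no (count: 2)
  'unhappy' -> no (count: 2)
Total with prefix 'pre': 2

2


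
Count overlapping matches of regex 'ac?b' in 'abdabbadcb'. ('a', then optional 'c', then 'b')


Pattern: ac?b means 'a', then optional 'c', then 'b'.
Scanning 'abdabbadcb' position-by-position:
  Pos 0: window 'abd' -> MATCH
  Pos 1: window 'bda' -> no
  Pos 2: window 'dab' -> no
  Pos 3: window 'abb' -> MATCH
  Pos 4: window 'bba' -> no
  Pos 5: window 'bad' -> no
  Pos 6: window 'adc' -> no
  Pos 7: window 'dcb' -> no
  Pos 8: window 'cb' -> no
  Pos 9: window 'b' -> no
Total matches: 2

2


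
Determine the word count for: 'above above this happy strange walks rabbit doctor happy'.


Counting words by splitting on spaces:
  Word 1: 'above'
  Word 2: 'above'
  Word 3: 'this'
  Word 4: 'happy'
  Word 5: 'strange'
  Word 6: 'walks'
  Word 7: 'rabbit'
  Word 8: 'doctor'
  Word 9: 'happy'
Total words: 9

9


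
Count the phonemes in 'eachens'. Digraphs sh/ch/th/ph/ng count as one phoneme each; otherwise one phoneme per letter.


Parsing 'eachens' greedily, digraphs first:
  'e' -> vowel phoneme (phonemes so far: 1)
  'a' -> vowel phoneme (phonemes so far: 2)
  'ch' -> digraph (1 consonant phoneme) (phonemes so far: 3)
  'e' -> vowel phoneme (phonemes so far: 4)
  'n' -> consonant phoneme (phonemes so far: 5)
  's' -> consonant phoneme (phonemes so far: 6)
Total phonemes: 6

6


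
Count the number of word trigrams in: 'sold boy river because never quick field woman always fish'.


Word trigrams from [10] words:
  Trigram 1: (sold boy river)
  Trigram 2: (boy river because)
  Trigram 3: (river because never)
  Trigram 4: (because never quick)
  Trigram 5: (never quick field)
  Trigram 6: (quick field woman)
  Trigram 7: (field woman always)
  Trigram 8: (woman always fish)
Total word trigrams: 10 - 2 = 8

8


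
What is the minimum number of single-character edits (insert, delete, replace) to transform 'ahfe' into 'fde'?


Building DP table for s1='ahfe' (len 4) and s2='fde' (len 3):
       f  d  e
    0  1  2  3
  a 1  1  2  3
  h 2  2  2  3
  f 3  2  3  3
  e 4  3  3  3
Edit distance = dp[4][3] = 3

3


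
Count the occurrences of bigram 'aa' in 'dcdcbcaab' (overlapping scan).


Scanning 'dcdcbcaab' for bigram 'aa':
  Position 0: 'dc' -> no
  Position 1: 'cd' -> no
  Position 2: 'dc' -> no
  Position 3: 'cb' -> no
  Position 4: 'bc' -> no
  Position 5: 'ca' -> no
  Position 6: 'aa' -> MATCH
  Position 7: 'ab' -> no
Total matches: 1

1


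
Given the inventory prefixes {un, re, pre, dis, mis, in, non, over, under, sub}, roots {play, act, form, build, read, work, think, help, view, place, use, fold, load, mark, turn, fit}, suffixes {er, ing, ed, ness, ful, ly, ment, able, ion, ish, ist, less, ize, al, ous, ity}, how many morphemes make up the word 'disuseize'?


Segmenting 'disuseize' against the inventory:
  'dis' -> prefix (morpheme 1)
  'use' -> root (morpheme 2)
  'ize' -> suffix (morpheme 3)
Total morphemes: 3

3


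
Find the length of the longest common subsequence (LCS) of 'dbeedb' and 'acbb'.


DP table for LCS of 'dbeedb' and 'acbb':
       a  c  b  b
    0  0  0  0  0
  d 0  0  0  0  0
  b 0  0  0  1  1
  e 0  0  0  1  1
  e 0  0  0  1  1
  d 0  0  0  1  1
  b 0  0  0  1  2
LCS: 'bb'
LCS length = 2

2


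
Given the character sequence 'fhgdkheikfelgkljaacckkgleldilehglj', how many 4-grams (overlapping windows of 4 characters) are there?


String 'fhgdkheikfelgkljaacckkgleldilehglj' has length L = 34.
Number of overlapping n-grams = L - n + 1
Substituting: 34 - 4 + 1 = 31

31


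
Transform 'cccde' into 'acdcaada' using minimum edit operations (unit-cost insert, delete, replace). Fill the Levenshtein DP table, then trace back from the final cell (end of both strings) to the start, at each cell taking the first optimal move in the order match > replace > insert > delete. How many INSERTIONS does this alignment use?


Edit distance = 5. Backtracking from cell (5, 8) with preference match > replace > insert > delete,
then listing the resulting alignment 'cccde' -> 'acdcaada' left to right:
  Step 1: insert 'a' [insertion #1]
  Step 2: keep 'c'
  Step 3: insert 'd' [insertion #2]
  Step 4: keep 'c'
  Step 5: insert 'a' [insertion #3]
  Step 6: replace c->a
  Step 7: keep 'd'
  Step 8: replace e->a
Total insertions: 3

3


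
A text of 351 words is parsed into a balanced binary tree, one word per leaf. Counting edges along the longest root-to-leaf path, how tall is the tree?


In a balanced binary tree with n leaves the deepest leaf is ceil(log2(n)) edges below the root.
log2(351) = 8.4553
ceil(8.4553) = 9
height (edges) = 9

9


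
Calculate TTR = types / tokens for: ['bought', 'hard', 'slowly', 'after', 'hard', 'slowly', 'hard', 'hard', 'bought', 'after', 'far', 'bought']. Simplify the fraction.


Tokens: 12
Unique types: ('after', 'bought', 'far', 'hard', 'slowly') = 5
TTR = 5/12
Already in lowest terms.

5/12


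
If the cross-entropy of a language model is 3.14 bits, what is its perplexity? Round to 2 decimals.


Perplexity formula: PP = 2^H
H = 3.14
PP = 2^3.14
Decompose: 2^3.14 = 2^3 * 2^0.14
2^3 = 8, 2^0.14 ~ 1.1019051
PP ~ 8 * 1.1019051 = 8.8152408
Rounded to 2 decimals: 8.82

8.82


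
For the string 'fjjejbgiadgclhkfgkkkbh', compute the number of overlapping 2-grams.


String 'fjjejbgiadgclhkfgkkkbh' has length L = 22.
Number of overlapping n-grams = L - n + 1
Substituting: 22 - 2 + 1 = 21

21


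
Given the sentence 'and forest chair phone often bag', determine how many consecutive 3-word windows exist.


Word trigrams from [6] words:
  Trigram 1: (and forest chair)
  Trigram 2: (forest chair phone)
  Trigram 3: (chair phone often)
  Trigram 4: (phone often bag)
Total word trigrams: 6 - 2 = 4

4


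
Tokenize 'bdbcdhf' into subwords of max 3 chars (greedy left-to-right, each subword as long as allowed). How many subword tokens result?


'bdbcdhf' has 7 characters.
Chunking with max size 3:
  Chunk 1: 'bdb' (positions 0-2)
  Chunk 2: 'cdh' (positions 3-5)
  Chunk 3: 'f' (positions 6-6)
Total chunks: ceil(7 / 3) = 3

3


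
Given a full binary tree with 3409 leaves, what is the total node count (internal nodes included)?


Leaf nodes (terminals): 3409
Internal nodes = n - 1 = 3409 - 1 = 3408
Total = leaves + internal = 3409 + 3408 = 6817

6817


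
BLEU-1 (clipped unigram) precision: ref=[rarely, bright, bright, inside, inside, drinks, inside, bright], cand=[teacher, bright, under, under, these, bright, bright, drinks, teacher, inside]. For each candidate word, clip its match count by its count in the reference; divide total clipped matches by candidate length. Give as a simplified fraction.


Reference word counts: {'bright': 3, 'drinks': 1, 'inside': 3, 'rarely': 1}
Checking each candidate word (with clipping):
  'teacher' -> not in reference -> no match (matches: 0)
  'bright' -> in reference (ref count 3, used 1/3) -> match (matches: 1)
  'under' -> not in reference -> no match (matches: 1)
  'under' -> not in reference -> no match (matches: 1)
  'these' -> not in reference -> no match (matches: 1)
  'bright' -> in reference (ref count 3, used 2/3) -> match (matches: 2)
  'bright' -> in reference (ref count 3, used 3/3) -> match (matches: 3)
  'drinks' -> in reference (ref count 1, used 1/1) -> match (matches: 4)
  'teacher' -> not in reference -> no match (matches: 4)
  'inside' -> in reference (ref count 3, used 1/3) -> match (matches: 5)
Clipped matches: 5, Candidate length: 10
Precision = 5/10 = 1/2

1/2


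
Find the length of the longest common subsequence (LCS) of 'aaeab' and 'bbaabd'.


DP table for LCS of 'aaeab' and 'bbaabd':
       b  b  a  a  b  d
    0  0  0  0  0  0  0
  a 0  0  0  1  1  1  1
  a 0  0  0  1  2  2  2
  e 0  0  0  1  2  2  2
  a 0  0  0  1  2  2  2
  b 0  1  1  1  2  3  3
LCS: 'aab'
LCS length = 3

3


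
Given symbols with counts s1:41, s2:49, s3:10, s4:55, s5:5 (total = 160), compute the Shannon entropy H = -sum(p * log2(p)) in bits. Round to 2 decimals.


Computing entropy H = -sum(p_i * log2(p_i)):
  s1: p = 41/160 = 0.2562, -p*log2(p) = 0.5034
  s2: p = 49/160 = 0.3063, -p*log2(p) = 0.5228
  s3: p = 10/160 = 0.0625, -p*log2(p) = 0.2500
  s4: p = 55/160 = 0.3438, -p*log2(p) = 0.5296
  s5: p = 5/160 = 0.0312, -p*log2(p) = 0.1562
H = sum of terms = 1.9620
Rounded to 2 decimals: 1.96

1.96


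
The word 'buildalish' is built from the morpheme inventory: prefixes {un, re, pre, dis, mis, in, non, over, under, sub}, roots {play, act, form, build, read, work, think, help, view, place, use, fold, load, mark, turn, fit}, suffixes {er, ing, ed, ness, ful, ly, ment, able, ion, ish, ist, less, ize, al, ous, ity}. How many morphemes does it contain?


Segmenting 'buildalish' against the inventory:
  'build' -> root (morpheme 1)
  'al' -> suffix (morpheme 2)
  'ish' -> suffix (morpheme 3)
Total morphemes: 3

3


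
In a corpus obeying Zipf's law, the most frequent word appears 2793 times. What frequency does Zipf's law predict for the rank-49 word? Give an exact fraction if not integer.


Zipf's law: freq(rank) = f1 / rank
f1 = 2793, rank = 49
freq = 2793 / 49
= 57

57


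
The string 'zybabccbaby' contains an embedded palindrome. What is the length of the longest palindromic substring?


Scanning 'zybabccbaby' for palindromic substrings.
Substring at positions 1-10: 'ybabccbaby'.
Check: reverse('ybabccbaby') = 'ybabccbaby' -> palindrome confirmed.
Neighbouring characters ('z' / '-') break symmetry, so it cannot extend further.
No longer palindromic substring exists; longest length = 10

10


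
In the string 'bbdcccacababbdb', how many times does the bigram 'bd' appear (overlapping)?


Scanning 'bbdcccacababbdb' for bigram 'bd':
  Position 0: 'bb' -> no
  Position 1: 'bd' -> MATCH
  Position 2: 'dc' -> no
  Position 3: 'cc' -> no
  Position 4: 'cc' -> no
  Position 5: 'ca' -> no
  Position 6: 'ac' -> no
  Position 7: 'ca' -> no
  Position 8: 'ab' -> no
  Position 9: 'ba' -> no
  Position 10: 'ab' -> no
  Position 11: 'bb' -> no
  Position 12: 'bd' -> MATCH
  Position 13: 'db' -> no
Total matches: 2

2


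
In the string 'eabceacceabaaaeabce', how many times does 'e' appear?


Scanning 'eabceacceabaaaeabce' for 'e':
  Position 0: 'e' -> MATCH (count: 1)
  Position 4: 'e' -> MATCH (count: 2)
  Position 8: 'e' -> MATCH (count: 3)
  Position 14: 'e' -> MATCH (count: 4)
  Position 18: 'e' -> MATCH (count: 5)
Total occurrences of 'e': 5

5


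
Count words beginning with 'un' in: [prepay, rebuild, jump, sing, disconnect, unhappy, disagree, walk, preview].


Checking each word for prefix 'un':
  'prepay' -> no (count: 0)
  'rebuild' -> no (count: 0)
  'jump' -> no (count: 0)
  'sing' -> no (count: 0)
  'disconnect' -> no (count: 0)
  'unhappy' -> YES, starts with 'un' (count: 1)
  'disagree' -> no (count: 1)
  'walk' -> no (count: 1)
  'preview' -> no (count: 1)
Total with prefix 'un': 1

1


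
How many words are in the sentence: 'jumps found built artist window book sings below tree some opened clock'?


Counting words by splitting on spaces:
  Word 1: 'jumps'
  Word 2: 'found'
  Word 3: 'built'
  Word 4: 'artist'
  Word 5: 'window'
  Word 6: 'book'
  Word 7: 'sings'
  Word 8: 'below'
  Word 9: 'tree'
  Word 10: 'some'
  Word 11: 'opened'
  Word 12: 'clock'
Total words: 12

12


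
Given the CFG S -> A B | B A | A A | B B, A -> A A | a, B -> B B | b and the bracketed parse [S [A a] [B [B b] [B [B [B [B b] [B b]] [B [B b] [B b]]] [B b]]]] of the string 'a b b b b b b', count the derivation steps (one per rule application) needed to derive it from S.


Every bracketed nonterminal node [X ...] in the tree is produced by exactly one rule application.
Reading the tree off as a leftmost derivation:
  Step 1: S  =>  A B   (applied S -> A B)
  Step 2: A B  =>  a B   (applied A -> a)
  Step 3: a B  =>  a B B   (applied B -> B B)
  Step 4: a B B  =>  a b B   (applied B -> b)
  Step 5: a b B  =>  a b B B   (applied B -> B B)
  Step 6: a b B B  =>  a b B B B   (applied B -> B B)
  Step 7: a b B B B  =>  a b B B B B   (applied B -> B B)
  Step 8: a b B B B B  =>  a b b B B B   (applied B -> b)
  Step 9: a b b B B B  =>  a b b b B B   (applied B -> b)
  Step 10: a b b b B B  =>  a b b b B B B   (applied B -> B B)
  Step 11: a b b b B B B  =>  a b b b b B B   (applied B -> b)
  Step 12: a b b b b B B  =>  a b b b b b B   (applied B -> b)
  Step 13: a b b b b b B  =>  a b b b b b b   (applied B -> b)
Final yield: a b b b b b b
Total rewrite steps: 13

13


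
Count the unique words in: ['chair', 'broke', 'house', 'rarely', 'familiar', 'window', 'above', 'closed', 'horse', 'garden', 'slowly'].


Listing all tokens and tracking unique types:
  Token 1: 'chair' -> NEW (unique so far: 1)
  Token 2: 'broke' -> NEW (unique so far: 2)
  Token 3: 'house' -> NEW (unique so far: 3)
  Token 4: 'rarely' -> NEW (unique so far: 4)
  Token 5: 'familiar' -> NEW (unique so far: 5)
  Token 6: 'window' -> NEW (unique so far: 6)
  Token 7: 'above' -> NEW (unique so far: 7)
  Token 8: 'closed' -> NEW (unique so far: 8)
  Token 9: 'horse' -> NEW (unique so far: 9)
  Token 10: 'garden' -> NEW (unique so far: 10)
  Token 11: 'slowly' -> NEW (unique so far: 11)
Unique types: ('above', 'broke', 'chair', 'closed', 'familiar', 'garden', 'horse', 'house', 'rarely', 'slowly', 'window')
Vocabulary size: 11

11


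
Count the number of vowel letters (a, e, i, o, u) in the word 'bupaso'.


Scanning each character of 'bupaso':
  Position 1: 'b' -> consonant (running count: 0)
  Position 2: 'u' -> vowel (running count: 1)
  Position 3: 'p' -> consonant (running count: 1)
  Position 4: 'a' -> vowel (running count: 2)
  Position 5: 's' -> consonant (running count: 2)
  Position 6: 'o' -> vowel (running count: 3)
Total vowels: 3

3


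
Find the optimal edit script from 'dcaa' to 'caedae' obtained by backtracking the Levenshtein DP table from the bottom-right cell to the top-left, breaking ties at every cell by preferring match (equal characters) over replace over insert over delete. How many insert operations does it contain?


Edit distance = 4. Backtracking from cell (4, 6) with preference match > replace > insert > delete,
then listing the resulting alignment 'dcaa' -> 'caedae' left to right:
  Step 1: delete 'd'
  Step 2: keep 'c'
  Step 3: keep 'a'
  Step 4: insert 'e' [insertion #1]
  Step 5: insert 'd' [insertion #2]
  Step 6: keep 'a'
  Step 7: insert 'e' [insertion #3]
Total insertions: 3

3


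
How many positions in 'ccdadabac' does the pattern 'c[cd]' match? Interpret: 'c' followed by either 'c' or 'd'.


Pattern: c[cd] means 'c' followed by either 'c' or 'd'.
Scanning 'ccdadabac' position-by-position:
  Pos 0: window 'cc' -> MATCH
  Pos 1: window 'cd' -> MATCH
  Pos 2: window 'da' -> no
  Pos 3: window 'ad' -> no
  Pos 4: window 'da' -> no
  Pos 5: window 'ab' -> no
  Pos 6: window 'ba' -> no
  Pos 7: window 'ac' -> no
  Pos 8: window 'c' -> no
Total matches: 2

2


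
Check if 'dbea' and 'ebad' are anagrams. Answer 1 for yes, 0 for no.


Sort characters of 'dbea': 'abde'
Sort characters of 'ebad': 'abde'
Sorted forms match -> they ARE anagrams
Result: 1

1


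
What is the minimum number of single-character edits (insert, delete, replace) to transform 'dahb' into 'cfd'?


Building DP table for s1='dahb' (len 4) and s2='cfd' (len 3):
       c  f  d
    0  1  2  3
  d 1  1  2  2
  a 2  2  2  3
  h 3  3  3  3
  b 4  4  4  4
Edit distance = dp[4][3] = 4

4


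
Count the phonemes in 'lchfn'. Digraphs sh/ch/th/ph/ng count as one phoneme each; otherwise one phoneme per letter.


Parsing 'lchfn' greedily, digraphs first:
  'l' -> consonant phoneme (phonemes so far: 1)
  'ch' -> digraph (1 consonant phoneme) (phonemes so far: 2)
  'f' -> consonant phoneme (phonemes so far: 3)
  'n' -> consonant phoneme (phonemes so far: 4)
Total phonemes: 4

4


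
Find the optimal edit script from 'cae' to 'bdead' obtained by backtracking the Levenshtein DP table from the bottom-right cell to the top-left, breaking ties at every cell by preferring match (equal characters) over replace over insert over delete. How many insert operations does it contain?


Edit distance = 4. Backtracking from cell (3, 5) with preference match > replace > insert > delete,
then listing the resulting alignment 'cae' -> 'bdead' left to right:
  Step 1: insert 'b' [insertion #1]
  Step 2: insert 'd' [insertion #2]
  Step 3: replace c->e
  Step 4: keep 'a'
  Step 5: replace e->d
Total insertions: 2

2


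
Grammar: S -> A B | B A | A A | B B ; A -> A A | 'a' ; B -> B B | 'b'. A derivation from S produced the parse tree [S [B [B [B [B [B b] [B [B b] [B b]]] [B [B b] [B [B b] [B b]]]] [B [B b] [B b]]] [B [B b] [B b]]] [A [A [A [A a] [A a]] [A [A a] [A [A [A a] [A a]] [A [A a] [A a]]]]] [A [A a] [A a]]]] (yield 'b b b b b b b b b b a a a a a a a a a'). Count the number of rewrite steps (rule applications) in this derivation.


Every bracketed nonterminal node [X ...] in the tree is produced by exactly one rule application.
Reading the tree off as a leftmost derivation:
  Step 1: S  =>  B A   (applied S -> B A)
  Step 2: B A  =>  B B A   (applied B -> B B)
  Step 3: B B A  =>  B B B A   (applied B -> B B)
  Step 4: B B B A  =>  B B B B A   (applied B -> B B)
  Step 5: B B B B A  =>  B B B B B A   (applied B -> B B)
  Step 6: B B B B B A  =>  b B B B B A   (applied B -> b)
  Step 7: b B B B B A  =>  b B B B B B A   (applied B -> B B)
  Step 8: b B B B B B A  =>  b b B B B B A   (applied B -> b)
  Step 9: b b B B B B A  =>  b b b B B B A   (applied B -> b)
  Step 10: b b b B B B A  =>  b b b B B B B A   (applied B -> B B)
  Step 11: b b b B B B B A  =>  b b b b B B B A   (applied B -> b)
  Step 12: b b b b B B B A  =>  b b b b B B B B A   (applied B -> B B)
  Step 13: b b b b B B B B A  =>  b b b b b B B B A   (applied B -> b)
  Step 14: b b b b b B B B A  =>  b b b b b b B B A   (applied B -> b)
  Step 15: b b b b b b B B A  =>  b b b b b b B B B A   (applied B -> B B)
  Step 16: b b b b b b B B B A  =>  b b b b b b b B B A   (applied B -> b)
  Step 17: b b b b b b b B B A  =>  b b b b b b b b B A   (applied B -> b)
  Step 18: b b b b b b b b B A  =>  b b b b b b b b B B A   (applied B -> B B)
  Step 19: b b b b b b b b B B A  =>  b b b b b b b b b B A   (applied B -> b)
  Step 20: b b b b b b b b b B A  =>  b b b b b b b b b b A   (applied B -> b)
  Step 21: b b b b b b b b b b A  =>  b b b b b b b b b b A A   (applied A -> A A)
  Step 22: b b b b b b b b b b A A  =>  b b b b b b b b b b A A A   (applied A -> A A)
  Step 23: b b b b b b b b b b A A A  =>  b b b b b b b b b b A A A A   (applied A -> A A)
  Step 24: b b b b b b b b b b A A A A  =>  b b b b b b b b b b a A A A   (applied A -> a)
  Step 25: b b b b b b b b b b a A A A  =>  b b b b b b b b b b a a A A   (applied A -> a)
  Step 26: b b b b b b b b b b a a A A  =>  b b b b b b b b b b a a A A A   (applied A -> A A)
  Step 27: b b b b b b b b b b a a A A A  =>  b b b b b b b b b b a a a A A   (applied A -> a)
  Step 28: b b b b b b b b b b a a a A A  =>  b b b b b b b b b b a a a A A A   (applied A -> A A)
  Step 29: b b b b b b b b b b a a a A A A  =>  b b b b b b b b b b a a a A A A A   (applied A -> A A)
  Step 30: b b b b b b b b b b a a a A A A A  =>  b b b b b b b b b b a a a a A A A   (applied A -> a)
  Step 31: b b b b b b b b b b a a a a A A A  =>  b b b b b b b b b b a a a a a A A   (applied A -> a)
  Step 32: b b b b b b b b b b a a a a a A A  =>  b b b b b b b b b b a a a a a A A A   (applied A -> A A)
  Step 33: b b b b b b b b b b a a a a a A A A  =>  b b b b b b b b b b a a a a a a A A   (applied A -> a)
  Step 34: b b b b b b b b b b a a a a a a A A  =>  b b b b b b b b b b a a a a a a a A   (applied A -> a)
  Step 35: b b b b b b b b b b a a a a a a a A  =>  b b b b b b b b b b a a a a a a a A A   (applied A -> A A)
  Step 36: b b b b b b b b b b a a a a a a a A A  =>  b b b b b b b b b b a a a a a a a a A   (applied A -> a)
  Step 37: b b b b b b b b b b a a a a a a a a A  =>  b b b b b b b b b b a a a a a a a a a   (applied A -> a)
Final yield: b b b b b b b b b b a a a a a a a a a
Total rewrite steps: 37

37


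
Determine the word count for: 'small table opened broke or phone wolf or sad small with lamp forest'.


Counting words by splitting on spaces:
  Word 1: 'small'
  Word 2: 'table'
  Word 3: 'opened'
  Word 4: 'broke'
  Word 5: 'or'
  Word 6: 'phone'
  Word 7: 'wolf'
  Word 8: 'or'
  Word 9: 'sad'
  Word 10: 'small'
  Word 11: 'with'
  Word 12: 'lamp'
  Word 13: 'forest'
Total words: 13

13


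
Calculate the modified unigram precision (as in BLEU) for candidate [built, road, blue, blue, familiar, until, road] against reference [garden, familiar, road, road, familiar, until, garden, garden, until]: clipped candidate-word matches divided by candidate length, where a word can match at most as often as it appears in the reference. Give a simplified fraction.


Reference word counts: {'familiar': 2, 'garden': 3, 'road': 2, 'until': 2}
Checking each candidate word (with clipping):
  'built' -> not in reference -> no match (matches: 0)
  'road' -> in reference (ref count 2, used 1/2) -> match (matches: 1)
  'blue' -> not in reference -> no match (matches: 1)
  'blue' -> not in reference -> no match (matches: 1)
  'familiar' -> in reference (ref count 2, used 1/2) -> match (matches: 2)
  'until' -> in reference (ref count 2, used 1/2) -> match (matches: 3)
  'road' -> in reference (ref count 2, used 2/2) -> match (matches: 4)
Clipped matches: 4, Candidate length: 7
Precision = 4/7

4/7


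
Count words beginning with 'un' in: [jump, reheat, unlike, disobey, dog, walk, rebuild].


Checking each word for prefix 'un':
  'jump' -> no (count: 0)
  'reheat' -> no (count: 0)
  'unlike' -> YES, starts with 'un' (count: 1)
  'disobey' -> no (count: 1)
  'dog' -> no (count: 1)
  'walk' -> no (count: 1)
  'rebuild' -> no (count: 1)
Total with prefix 'un': 1

1


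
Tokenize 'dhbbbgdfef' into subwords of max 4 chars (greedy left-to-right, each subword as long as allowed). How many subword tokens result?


'dhbbbgdfef' has 10 characters.
Chunking with max size 4:
  Chunk 1: 'dhbb' (positions 0-3)
  Chunk 2: 'bgdf' (positions 4-7)
  Chunk 3: 'ef' (positions 8-9)
Total chunks: ceil(10 / 4) = 3

3


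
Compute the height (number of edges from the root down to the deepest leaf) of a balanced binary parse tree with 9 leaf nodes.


In a balanced binary tree with n leaves the deepest leaf is ceil(log2(n)) edges below the root.
log2(9) = 3.1699
ceil(3.1699) = 4
height (edges) = 4

4


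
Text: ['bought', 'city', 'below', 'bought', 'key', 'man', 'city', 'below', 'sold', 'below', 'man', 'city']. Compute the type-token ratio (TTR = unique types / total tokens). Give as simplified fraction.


Tokens: 12
Unique types: ('below', 'bought', 'city', 'key', 'man', 'sold') = 6
TTR = 6/12
Simplify: divide both by 6 -> 1/2
TTR = 1/2

1/2


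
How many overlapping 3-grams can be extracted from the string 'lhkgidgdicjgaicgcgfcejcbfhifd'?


String 'lhkgidgdicjgaicgcgfcejcbfhifd' has length L = 29.
Number of overlapping n-grams = L - n + 1
Substituting: 29 - 3 + 1 = 27

27


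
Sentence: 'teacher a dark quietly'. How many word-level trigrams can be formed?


Word trigrams from [4] words:
  Trigram 1: (teacher a dark)
  Trigram 2: (a dark quietly)
Total word trigrams: 4 - 2 = 2

2


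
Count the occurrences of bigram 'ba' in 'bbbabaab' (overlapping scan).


Scanning 'bbbabaab' for bigram 'ba':
  Position 0: 'bb' -> no
  Position 1: 'bb' -> no
  Position 2: 'ba' -> MATCH
  Position 3: 'ab' -> no
  Position 4: 'ba' -> MATCH
  Position 5: 'aa' -> no
  Position 6: 'ab' -> no
Total matches: 2

2


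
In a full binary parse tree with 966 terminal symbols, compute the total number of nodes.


Leaf nodes (terminals): 966
Internal nodes = n - 1 = 966 - 1 = 965
Total = leaves + internal = 966 + 965 = 1931

1931


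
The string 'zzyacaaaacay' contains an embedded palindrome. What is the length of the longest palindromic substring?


Scanning 'zzyacaaaacay' for palindromic substrings.
Substring at positions 2-11: 'yacaaaacay'.
Check: reverse('yacaaaacay') = 'yacaaaacay' -> palindrome confirmed.
Neighbouring characters ('z' / '-') break symmetry, so it cannot extend further.
No longer palindromic substring exists; longest length = 10

10


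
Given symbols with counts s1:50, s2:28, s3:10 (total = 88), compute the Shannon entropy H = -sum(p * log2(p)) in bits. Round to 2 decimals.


Computing entropy H = -sum(p_i * log2(p_i)):
  s1: p = 50/88 = 0.5682, -p*log2(p) = 0.4634
  s2: p = 28/88 = 0.3182, -p*log2(p) = 0.5257
  s3: p = 10/88 = 0.1136, -p*log2(p) = 0.3565
H = sum of terms = 1.3456
Rounded to 2 decimals: 1.35

1.35


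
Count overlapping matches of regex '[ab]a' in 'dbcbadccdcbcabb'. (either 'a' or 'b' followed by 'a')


Pattern: [ab]a means either 'a' or 'b' followed by 'a'.
Scanning 'dbcbadccdcbcabb' position-by-position:
  Pos 0: window 'db' -> no
  Pos 1: window 'bc' -> no
  Pos 2: window 'cb' -> no
  Pos 3: window 'ba' -> MATCH
  Pos 4: window 'ad' -> no
  Pos 5: window 'dc' -> no
  Pos 6: window 'cc' -> no
  Pos 7: window 'cd' -> no
  Pos 8: window 'dc' -> no
  Pos 9: window 'cb' -> no
  Pos 10: window 'bc' -> no
  Pos 11: window 'ca' -> no
  Pos 12: window 'ab' -> no
  Pos 13: window 'bb' -> no
  Pos 14: window 'b' -> no
Total matches: 1

1


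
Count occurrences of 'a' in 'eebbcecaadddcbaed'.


Scanning 'eebbcecaadddcbaed' for 'a':
  Position 7: 'a' -> MATCH (count: 1)
  Position 8: 'a' -> MATCH (count: 2)
  Position 14: 'a' -> MATCH (count: 3)
Total occurrences of 'a': 3

3


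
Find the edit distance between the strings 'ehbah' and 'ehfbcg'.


Building DP table for s1='ehbah' (len 5) and s2='ehfbcg' (len 6):
       e  h  f  b  c  g
    0  1  2  3  4  5  6
  e 1  0  1  2  3  4  5
  h 2  1  0  1  2  3  4
  b 3  2  1  1  1  2  3
  a 4  3  2  2  2  2  3
  h 5  4  3  3  3  3  3
Edit distance = dp[5][6] = 3

3


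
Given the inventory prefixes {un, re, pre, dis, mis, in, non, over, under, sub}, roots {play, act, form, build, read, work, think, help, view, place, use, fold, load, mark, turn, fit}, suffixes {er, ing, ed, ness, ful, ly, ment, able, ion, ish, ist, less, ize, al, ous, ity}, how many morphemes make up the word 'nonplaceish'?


Segmenting 'nonplaceish' against the inventory:
  'non' -> prefix (morpheme 1)
  'place' -> root (morpheme 2)
  'ish' -> suffix (morpheme 3)
Total morphemes: 3

3


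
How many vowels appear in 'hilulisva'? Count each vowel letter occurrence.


Scanning each character of 'hilulisva':
  Position 1: 'h' -> consonant (running count: 0)
  Position 2: 'i' -> vowel (running count: 1)
  Position 3: 'l' -> consonant (running count: 1)
  Position 4: 'u' -> vowel (running count: 2)
  Position 5: 'l' -> consonant (running count: 2)
  Position 6: 'i' -> vowel (running count: 3)
  Position 7: 's' -> consonant (running count: 3)
  Position 8: 'v' -> consonant (running count: 3)
  Position 9: 'a' -> vowel (running count: 4)
Total vowels: 4

4


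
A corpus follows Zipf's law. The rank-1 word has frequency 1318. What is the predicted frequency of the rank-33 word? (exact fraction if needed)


Zipf's law: freq(rank) = f1 / rank
f1 = 1318, rank = 33
freq = 1318 / 33
GCD(1318, 33) = 1
Simplified: 1318/33

1318/33


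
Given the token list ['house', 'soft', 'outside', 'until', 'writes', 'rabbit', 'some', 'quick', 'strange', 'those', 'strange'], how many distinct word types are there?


Listing all tokens and tracking unique types:
  Token 1: 'house' -> NEW (unique so far: 1)
  Token 2: 'soft' -> NEW (unique so far: 2)
  Token 3: 'outside' -> NEW (unique so far: 3)
  Token 4: 'until' -> NEW (unique so far: 4)
  Token 5: 'writes' -> NEW (unique so far: 5)
  Token 6: 'rabbit' -> NEW (unique so far: 6)
  Token 7: 'some' -> NEW (unique so far: 7)
  Token 8: 'quick' -> NEW (unique so far: 8)
  Token 9: 'strange' -> NEW (unique so far: 9)
  Token 10: 'those' -> NEW (unique so far: 10)
  Token 11: 'strange' -> duplicate (unique so far: 10)
Unique types: ('house', 'outside', 'quick', 'rabbit', 'soft', 'some', 'strange', 'those', 'until', 'writes')
Vocabulary size: 10

10


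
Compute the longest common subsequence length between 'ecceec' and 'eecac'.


DP table for LCS of 'ecceec' and 'eecac':
       e  e  c  a  c
    0  0  0  0  0  0
  e 0  1  1  1  1  1
  c 0  1  1  2  2  2
  c 0  1  1  2  2  3
  e 0  1  2  2  2  3
  e 0  1  2  2  2  3
  c 0  1  2  3  3  3
LCS: 'ecc'
LCS length = 3

3


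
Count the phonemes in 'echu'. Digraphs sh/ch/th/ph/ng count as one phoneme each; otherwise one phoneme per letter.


Parsing 'echu' greedily, digraphs first:
  'e' -> vowel phoneme (phonemes so far: 1)
  'ch' -> digraph (1 consonant phoneme) (phonemes so far: 2)
  'u' -> vowel phoneme (phonemes so far: 3)
Total phonemes: 3

3


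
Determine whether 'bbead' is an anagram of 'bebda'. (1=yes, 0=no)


Sort characters of 'bbead': 'abbde'
Sort characters of 'bebda': 'abbde'
Sorted forms match -> they ARE anagrams
Result: 1

1


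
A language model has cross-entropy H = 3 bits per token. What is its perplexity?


Perplexity formula: PP = 2^H
H = 3
PP = 2^3
Steps: 2^1 = 2, 2^2 = 4, 2^3 = 8
PP = 8

8


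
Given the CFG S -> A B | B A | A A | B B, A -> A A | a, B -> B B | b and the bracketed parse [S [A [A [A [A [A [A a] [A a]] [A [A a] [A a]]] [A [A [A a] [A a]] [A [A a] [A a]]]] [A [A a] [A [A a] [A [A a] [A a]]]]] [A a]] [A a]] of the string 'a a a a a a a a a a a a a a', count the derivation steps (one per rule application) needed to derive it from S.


Every bracketed nonterminal node [X ...] in the tree is produced by exactly one rule application.
Reading the tree off as a leftmost derivation:
  Step 1: S  =>  A A   (applied S -> A A)
  Step 2: A A  =>  A A A   (applied A -> A A)
  Step 3: A A A  =>  A A A A   (applied A -> A A)
  Step 4: A A A A  =>  A A A A A   (applied A -> A A)
  Step 5: A A A A A  =>  A A A A A A   (applied A -> A A)
  Step 6: A A A A A A  =>  A A A A A A A   (applied A -> A A)
  Step 7: A A A A A A A  =>  a A A A A A A   (applied A -> a)
  Step 8: a A A A A A A  =>  a a A A A A A   (applied A -> a)
  Step 9: a a A A A A A  =>  a a A A A A A A   (applied A -> A A)
  Step 10: a a A A A A A A  =>  a a a A A A A A   (applied A -> a)
  Step 11: a a a A A A A A  =>  a a a a A A A A   (applied A -> a)
  Step 12: a a a a A A A A  =>  a a a a A A A A A   (applied A -> A A)
  Step 13: a a a a A A A A A  =>  a a a a A A A A A A   (applied A -> A A)
  Step 14: a a a a A A A A A A  =>  a a a a a A A A A A   (applied A -> a)
  Step 15: a a a a a A A A A A  =>  a a a a a a A A A A   (applied A -> a)
  Step 16: a a a a a a A A A A  =>  a a a a a a A A A A A   (applied A -> A A)
  Step 17: a a a a a a A A A A A  =>  a a a a a a a A A A A   (applied A -> a)
  Step 18: a a a a a a a A A A A  =>  a a a a a a a a A A A   (applied A -> a)
  Step 19: a a a a a a a a A A A  =>  a a a a a a a a A A A A   (applied A -> A A)
  Step 20: a a a a a a a a A A A A  =>  a a a a a a a a a A A A   (applied A -> a)
  Step 21: a a a a a a a a a A A A  =>  a a a a a a a a a A A A A   (applied A -> A A)
  Step 22: a a a a a a a a a A A A A  =>  a a a a a a a a a a A A A   (applied A -> a)
  Step 23: a a a a a a a a a a A A A  =>  a a a a a a a a a a A A A A   (applied A -> A A)
  Step 24: a a a a a a a a a a A A A A  =>  a a a a a a a a a a a A A A   (applied A -> a)
  Step 25: a a a a a a a a a a a A A A  =>  a a a a a a a a a a a a A A   (applied A -> a)
  Step 26: a a a a a a a a a a a a A A  =>  a a a a a a a a a a a a a A   (applied A -> a)
  Step 27: a a a a a a a a a a a a a A  =>  a a a a a a a a a a a a a a   (applied A -> a)
Final yield: a a a a a a a a a a a a a a
Total rewrite steps: 27

27


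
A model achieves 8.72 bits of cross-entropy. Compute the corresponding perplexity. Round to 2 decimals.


Perplexity formula: PP = 2^H
H = 8.72
PP = 2^8.72
Decompose: 2^8.72 = 2^8 * 2^0.72
2^8 = 256, 2^0.72 ~ 1.6471820
PP ~ 256 * 1.6471820 = 421.6785920
Rounded to 2 decimals: 421.68

421.68


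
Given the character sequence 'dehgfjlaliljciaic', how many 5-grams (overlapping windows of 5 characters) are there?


String 'dehgfjlaliljciaic' has length L = 17.
Number of overlapping n-grams = L - n + 1
Substituting: 17 - 5 + 1 = 13

13


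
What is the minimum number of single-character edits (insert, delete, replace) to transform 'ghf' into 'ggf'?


Building DP table for s1='ghf' (len 3) and s2='ggf' (len 3):
       g  g  f
    0  1  2  3
  g 1  0  1  2
  h 2  1  1  2
  f 3  2  2  1
Edit distance = dp[3][3] = 1

1


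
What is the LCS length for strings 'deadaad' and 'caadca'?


DP table for LCS of 'deadaad' and 'caadca':
       c  a  a  d  c  a
    0  0  0  0  0  0  0
  d 0  0  0  0  1  1  1
  e 0  0  0  0  1  1  1
  a 0  0  1  1  1  1  2
  d 0  0  1  1  2  2  2
  a 0  0  1  2  2  2  3
  a 0  0  1  2  2  2  3
  d 0  0  1  2  3  3  3
LCS: 'ada'
LCS length = 3

3


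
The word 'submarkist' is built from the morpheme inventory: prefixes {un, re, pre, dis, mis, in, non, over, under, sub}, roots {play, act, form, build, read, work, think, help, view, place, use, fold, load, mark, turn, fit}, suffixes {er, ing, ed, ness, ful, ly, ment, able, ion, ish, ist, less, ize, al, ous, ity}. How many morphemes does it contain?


Segmenting 'submarkist' against the inventory:
  'sub' -> prefix (morpheme 1)
  'mark' -> root (morpheme 2)
  'ist' -> suffix (morpheme 3)
Total morphemes: 3

3


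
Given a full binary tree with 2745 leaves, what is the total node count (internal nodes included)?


Leaf nodes (terminals): 2745
Internal nodes = n - 1 = 2745 - 1 = 2744
Total = leaves + internal = 2745 + 2744 = 5489

5489


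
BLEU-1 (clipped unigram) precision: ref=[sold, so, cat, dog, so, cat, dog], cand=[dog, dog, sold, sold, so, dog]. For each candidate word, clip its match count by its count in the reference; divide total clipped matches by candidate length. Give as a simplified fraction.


Reference word counts: {'cat': 2, 'dog': 2, 'so': 2, 'sold': 1}
Checking each candidate word (with clipping):
  'dog' -> in reference (ref count 2, used 1/2) -> match (matches: 1)
  'dog' -> in reference (ref count 2, used 2/2) -> match (matches: 2)
  'sold' -> in reference (ref count 1, used 1/1) -> match (matches: 3)
  'sold' -> ref count 1 already used up (1/1) -> clipped, no match (matches: 3)
  'so' -> in reference (ref count 2, used 1/2) -> match (matches: 4)
  'dog' -> ref count 2 already used up (2/2) -> clipped, no match (matches: 4)
Clipped matches: 4, Candidate length: 6
Precision = 4/6 = 2/3

2/3


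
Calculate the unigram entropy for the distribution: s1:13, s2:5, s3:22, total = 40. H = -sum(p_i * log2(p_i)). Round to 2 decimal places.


Computing entropy H = -sum(p_i * log2(p_i)):
  s1: p = 13/40 = 0.3250, -p*log2(p) = 0.5270
  s2: p = 5/40 = 0.1250, -p*log2(p) = 0.3750
  s3: p = 22/40 = 0.5500, -p*log2(p) = 0.4744
H = sum of terms = 1.3764
Rounded to 2 decimals: 1.38

1.38


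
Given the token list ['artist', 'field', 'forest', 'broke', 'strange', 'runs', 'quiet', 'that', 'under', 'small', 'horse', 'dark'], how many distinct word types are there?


Listing all tokens and tracking unique types:
  Token 1: 'artist' -> NEW (unique so far: 1)
  Token 2: 'field' -> NEW (unique so far: 2)
  Token 3: 'forest' -> NEW (unique so far: 3)
  Token 4: 'broke' -> NEW (unique so far: 4)
  Token 5: 'strange' -> NEW (unique so far: 5)
  Token 6: 'runs' -> NEW (unique so far: 6)
  Token 7: 'quiet' -> NEW (unique so far: 7)
  Token 8: 'that' -> NEW (unique so far: 8)
  Token 9: 'under' -> NEW (unique so far: 9)
  Token 10: 'small' -> NEW (unique so far: 10)
  Token 11: 'horse' -> NEW (unique so far: 11)
  Token 12: 'dark' -> NEW (unique so far: 12)
Unique types: ('artist', 'broke', 'dark', 'field', 'forest', 'horse', 'quiet', 'runs', 'small', 'strange', 'that', 'under')
Vocabulary size: 12

12


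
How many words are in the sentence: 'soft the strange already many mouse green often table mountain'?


Counting words by splitting on spaces:
  Word 1: 'soft'
  Word 2: 'the'
  Word 3: 'strange'
  Word 4: 'already'
  Word 5: 'many'
  Word 6: 'mouse'
  Word 7: 'green'
  Word 8: 'often'
  Word 9: 'table'
  Word 10: 'mountain'
Total words: 10

10


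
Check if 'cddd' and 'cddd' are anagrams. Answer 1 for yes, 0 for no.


Sort characters of 'cddd': 'cddd'
Sort characters of 'cddd': 'cddd'
Sorted forms match -> they ARE anagrams
Result: 1

1


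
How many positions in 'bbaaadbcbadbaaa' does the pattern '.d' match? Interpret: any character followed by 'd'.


Pattern: .d means any character followed by 'd'.
Scanning 'bbaaadbcbadbaaa' position-by-position:
  Pos 0: window 'bb' -> no
  Pos 1: window 'ba' -> no
  Pos 2: window 'aa' -> no
  Pos 3: window 'aa' -> no
  Pos 4: window 'ad' -> MATCH
  Pos 5: window 'db' -> no
  Pos 6: window 'bc' -> no
  Pos 7: window 'cb' -> no
  Pos 8: window 'ba' -> no
  Pos 9: window 'ad' -> MATCH
  Pos 10: window 'db' -> no
  Pos 11: window 'ba' -> no
  Pos 12: window 'aa' -> no
  Pos 13: window 'aa' -> no
  Pos 14: window 'a' -> no
Total matches: 2

2


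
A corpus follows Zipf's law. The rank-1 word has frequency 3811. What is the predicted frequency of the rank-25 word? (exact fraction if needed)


Zipf's law: freq(rank) = f1 / rank
f1 = 3811, rank = 25
freq = 3811 / 25
GCD(3811, 25) = 1
Simplified: 3811/25

3811/25


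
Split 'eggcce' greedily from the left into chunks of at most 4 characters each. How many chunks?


'eggcce' has 6 characters.
Chunking with max size 4:
  Chunk 1: 'eggc' (positions 0-3)
  Chunk 2: 'ce' (positions 4-5)
Total chunks: ceil(6 / 4) = 2

2


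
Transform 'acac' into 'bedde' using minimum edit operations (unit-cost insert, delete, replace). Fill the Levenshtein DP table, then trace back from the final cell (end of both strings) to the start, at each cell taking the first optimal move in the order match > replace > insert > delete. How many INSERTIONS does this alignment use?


Edit distance = 5. Backtracking from cell (4, 5) with preference match > replace > insert > delete,
then listing the resulting alignment 'acac' -> 'bedde' left to right:
  Step 1: insert 'b' [insertion #1]
  Step 2: replace a->e
  Step 3: replace c->d
  Step 4: replace a->d
  Step 5: replace c->e
Total insertions: 1

1


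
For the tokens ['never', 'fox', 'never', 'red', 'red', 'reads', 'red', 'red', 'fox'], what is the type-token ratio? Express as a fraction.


Tokens: 9
Unique types: ('fox', 'never', 'reads', 'red') = 4
TTR = 4/9
Already in lowest terms.

4/9


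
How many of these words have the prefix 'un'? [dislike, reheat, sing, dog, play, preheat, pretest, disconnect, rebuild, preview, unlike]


Checking each word for prefix 'un':
  'dislike' -> no (count: 0)
  'reheat' -> no (count: 0)
  'sing' -> no (count: 0)
  'dog' -> no (count: 0)
  'play' -> no (count: 0)
  'preheat' -> no (count: 0)
  'pretest' -> no (count: 0)
  'disconnect' -> no (count: 0)
  'rebuild' -> no (count: 0)
  'preview' -> no (count: 0)
  'unlike' -> YES, starts with 'un' (count: 1)
Total with prefix 'un': 1

1
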